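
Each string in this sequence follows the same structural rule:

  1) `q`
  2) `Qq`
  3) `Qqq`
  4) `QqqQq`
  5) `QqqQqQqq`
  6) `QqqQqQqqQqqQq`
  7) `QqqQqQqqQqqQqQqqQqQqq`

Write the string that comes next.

This is a Fibonacci-style word recurrence s(k) = s(k−1)·s(k−2): e.g. Qq·q = Qqq.
The next term joins QqqQqQqqQqqQqQqqQqQqq and QqqQqQqqQqqQq.

QqqQqQqqQqqQqQqqQqQqqQqqQqQqqQqqQq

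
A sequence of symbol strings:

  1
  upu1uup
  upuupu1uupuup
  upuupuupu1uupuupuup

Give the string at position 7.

upuupuupuupuupuupu1uupuupuupuupuupuup

Each term wraps the previous one in upu on the left and uup on the right.
From upuupuupu1uupuupuup, 3 further steps: upuupuupu1uupuupuup → upuupuupuupu1uupuupuupuup → upuupuupuupuupu1uupuupuupuupuup → (answer).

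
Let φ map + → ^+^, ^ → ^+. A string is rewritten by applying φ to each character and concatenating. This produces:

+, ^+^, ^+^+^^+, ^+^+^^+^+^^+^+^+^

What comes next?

φ(^+^+^^+^+^^+^+^+^) expands symbol-by-symbol to ^+ ^+^ ^+ ^+^ ^+ ^+ ^+^ ^+ ^+^ ^+ ^+ ^+^ ^+ ^+^ ^+ ^+^ ^+; joining the 17 pieces gives the next term.

^+^+^^+^+^^+^+^+^^+^+^^+^+^+^^+^+^^+^+^^+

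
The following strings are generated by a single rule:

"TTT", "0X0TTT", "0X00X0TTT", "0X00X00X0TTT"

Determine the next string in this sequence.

Every step adds 0X0 at the front: s(k+1) = 0X0·s(k).
Applying this once more to 0X00X00X0TTT:

0X00X00X00X0TTT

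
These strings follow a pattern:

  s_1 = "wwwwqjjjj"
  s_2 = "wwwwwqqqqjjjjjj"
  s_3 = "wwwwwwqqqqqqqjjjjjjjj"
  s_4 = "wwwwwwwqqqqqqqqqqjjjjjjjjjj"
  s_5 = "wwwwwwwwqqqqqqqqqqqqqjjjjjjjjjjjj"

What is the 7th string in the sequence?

wwwwwwwwwwqqqqqqqqqqqqqqqqqqqjjjjjjjjjjjjjjjj

The n-th term is n+3 w's then 3n-2 q's then 2n+2 j's (n = 1, 2, …).
Setting n = 7 gives 10, 19, 16 characters in each block.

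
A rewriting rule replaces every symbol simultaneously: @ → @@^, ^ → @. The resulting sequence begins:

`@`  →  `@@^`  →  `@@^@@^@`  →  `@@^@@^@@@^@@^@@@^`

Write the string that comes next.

Applying the rule to each of the 17 symbols of @@^@@^@@@^@@^@@@^ gives the pieces @@^ @@^ @ @@^ @@^ @ @@^ @@^ @@^ @ @@^ @@^ @ @@^ @@^ @@^ @, which concatenate to the answer.

@@^@@^@@@^@@^@@@^@@^@@^@@@^@@^@@@^@@^@@^@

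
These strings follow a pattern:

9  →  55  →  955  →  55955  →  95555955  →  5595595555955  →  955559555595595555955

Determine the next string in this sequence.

Each term (from the third on) is the two preceding terms concatenated in order: term 3 = 9·55 = 955.
The next term joins 5595595555955 and 955559555595595555955.

5595595555955955559555595595555955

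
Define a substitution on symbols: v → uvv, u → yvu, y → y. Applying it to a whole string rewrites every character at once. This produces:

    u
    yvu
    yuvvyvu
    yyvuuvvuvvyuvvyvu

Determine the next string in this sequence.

φ(yyvuuvvuvvyuvvyvu) expands symbol-by-symbol to y y uvv yvu yvu uvv uvv yvu uvv uvv y yvu uvv uvv y uvv yvu; joining the 17 pieces gives the next term.

yyuvvyvuyvuuvvuvvyvuuvvuvvyyvuuvvuvvyuvvyvu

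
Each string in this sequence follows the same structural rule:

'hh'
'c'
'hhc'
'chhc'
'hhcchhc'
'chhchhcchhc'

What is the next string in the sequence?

This is a Fibonacci-style word recurrence s(k) = s(k−2)·s(k−1): e.g. hh·c = hhc.
Continuing: hhcchhc · chhchhcchhc gives term 7.

hhcchhcchhchhcchhc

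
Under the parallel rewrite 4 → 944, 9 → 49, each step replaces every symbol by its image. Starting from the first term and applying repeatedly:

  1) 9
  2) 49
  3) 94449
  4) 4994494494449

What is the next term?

9444949944944499449444994494494449

Applying the rule to each of the 13 symbols of 4994494494449 gives the pieces 944 49 49 944 944 49 944 944 49 944 944 944 49, which concatenate to the answer.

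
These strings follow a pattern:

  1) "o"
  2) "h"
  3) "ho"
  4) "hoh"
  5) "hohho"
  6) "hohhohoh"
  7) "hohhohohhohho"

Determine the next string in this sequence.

hohhohohhohhohohhohoh

This is a Fibonacci-style word recurrence s(k) = s(k−1)·s(k−2): e.g. h·o = ho.
So term 8 is hohhohohhohho·hohhohoh.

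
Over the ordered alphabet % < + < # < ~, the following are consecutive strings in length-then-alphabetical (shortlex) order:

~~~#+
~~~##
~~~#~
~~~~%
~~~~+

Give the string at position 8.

%%%%%%

Advancing 3 positions from ~~~~+ through ~~~~+ → ~~~~# → ~~~~~ reaches term 8.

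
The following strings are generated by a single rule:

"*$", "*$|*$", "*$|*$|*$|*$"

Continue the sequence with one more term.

s(k+1) = s(k)·|·s(k) — each term doubles the last with '|' between the halves.
Doubling *$|*$|*$|*$ with '|' between the halves:

*$|*$|*$|*$|*$|*$|*$|*$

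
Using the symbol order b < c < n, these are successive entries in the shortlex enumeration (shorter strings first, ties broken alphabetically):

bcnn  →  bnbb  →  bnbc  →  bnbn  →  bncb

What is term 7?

bncn

Stepping forward 2 times from bncb: bncb → bncc, then the target.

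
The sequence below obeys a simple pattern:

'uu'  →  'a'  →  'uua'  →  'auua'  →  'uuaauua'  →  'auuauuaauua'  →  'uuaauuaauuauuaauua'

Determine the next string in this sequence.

From term 3 onward, concatenate the second-to-last term with the last: uu·a = uua, a·uua = auua, …
The next term joins auuauuaauua and uuaauuaauuauuaauua.

auuauuaauuauuaauuaauuauuaauua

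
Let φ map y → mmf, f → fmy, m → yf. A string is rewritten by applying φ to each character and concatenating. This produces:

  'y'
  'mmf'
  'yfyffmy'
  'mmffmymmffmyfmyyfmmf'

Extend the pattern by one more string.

φ(mmffmymmffmyfmyyfmmf) expands symbol-by-symbol to yf yf fmy fmy yf mmf yf yf fmy fmy yf mmf fmy yf mmf mmf fmy yf yf fmy; joining the 20 pieces gives the next term.

yfyffmyfmyyfmmfyfyffmyfmyyfmmffmyyfmmfmmffmyyfyffmy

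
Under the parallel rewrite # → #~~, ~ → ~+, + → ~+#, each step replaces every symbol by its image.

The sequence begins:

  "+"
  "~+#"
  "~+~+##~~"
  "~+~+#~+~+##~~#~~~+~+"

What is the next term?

φ(~+~+#~+~+##~~#~~~+~+) expands symbol-by-symbol to ~+ ~+# ~+ ~+# #~~ ~+ ~+# ~+ ~+# #~~ #~~ ~+ ~+ #~~ ~+ ~+ ~+ ~+# ~+ ~+#; joining the 20 pieces gives the next term.

~+~+#~+~+##~~~+~+#~+~+##~~#~~~+~+#~~~+~+~+~+#~+~+#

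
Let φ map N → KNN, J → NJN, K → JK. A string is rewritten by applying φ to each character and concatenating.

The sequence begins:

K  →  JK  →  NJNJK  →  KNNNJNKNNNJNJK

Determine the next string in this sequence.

φ(KNNNJNKNNNJNJK) expands symbol-by-symbol to JK KNN KNN KNN NJN KNN JK KNN KNN KNN NJN KNN NJN JK; joining the 14 pieces gives the next term.

JKKNNKNNKNNNJNKNNJKKNNKNNKNNNJNKNNNJNJK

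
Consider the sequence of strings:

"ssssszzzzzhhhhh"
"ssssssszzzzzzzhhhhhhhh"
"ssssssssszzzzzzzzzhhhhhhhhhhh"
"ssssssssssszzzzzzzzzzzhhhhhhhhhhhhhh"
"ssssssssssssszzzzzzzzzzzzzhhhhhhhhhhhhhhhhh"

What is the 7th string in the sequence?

The n-th term is 2n+3 s's then 2n+3 z's then 3n+2 h's (n = 1, 2, …).
Setting n = 7 gives 17, 17, 23 characters in each block.

ssssssssssssssssszzzzzzzzzzzzzzzzzhhhhhhhhhhhhhhhhhhhhhhh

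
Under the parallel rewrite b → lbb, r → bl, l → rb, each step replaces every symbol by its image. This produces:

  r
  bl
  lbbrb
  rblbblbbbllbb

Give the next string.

bllbbrblbblbbrblbblbblbbrbrblbblbb

Applying the rule to each of the 13 symbols of rblbblbbbllbb gives the pieces bl lbb rb lbb lbb rb lbb lbb lbb rb rb lbb lbb, which concatenate to the answer.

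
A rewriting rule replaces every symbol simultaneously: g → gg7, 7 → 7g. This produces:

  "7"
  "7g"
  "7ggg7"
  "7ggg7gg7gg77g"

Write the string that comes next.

Applying the rule to each of the 13 symbols of 7ggg7gg7gg77g gives the pieces 7g gg7 gg7 gg7 7g gg7 gg7 7g gg7 gg7 7g 7g gg7, which concatenate to the answer.

7ggg7gg7gg77ggg7gg77ggg7gg77g7ggg7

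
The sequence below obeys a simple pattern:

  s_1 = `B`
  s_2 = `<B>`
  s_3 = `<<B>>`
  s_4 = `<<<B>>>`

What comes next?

<<<<B>>>>

s(k+1) = <·s(k)·>, so each term gains < as a prefix and > as a suffix.
One more step from <<<B>>> gives the answer.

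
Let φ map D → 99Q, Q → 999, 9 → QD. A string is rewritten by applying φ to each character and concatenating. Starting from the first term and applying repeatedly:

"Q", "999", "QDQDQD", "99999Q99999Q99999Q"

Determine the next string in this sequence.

QDQDQDQDQD999QDQDQDQDQD999QDQDQDQDQD999

φ(99999Q99999Q99999Q) expands symbol-by-symbol to QD QD QD QD QD 999 QD QD QD QD QD 999 QD QD QD QD QD 999; joining the 18 pieces gives the next term.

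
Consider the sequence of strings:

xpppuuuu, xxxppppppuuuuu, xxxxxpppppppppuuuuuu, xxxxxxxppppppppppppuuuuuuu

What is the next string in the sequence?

Term n consists of 2n-1 x's, followed by 3n p's, followed by n+3 u's (n = 1, 2, …).
Setting n = 5 gives 9, 15, 8 characters in each block.

xxxxxxxxxpppppppppppppppuuuuuuuu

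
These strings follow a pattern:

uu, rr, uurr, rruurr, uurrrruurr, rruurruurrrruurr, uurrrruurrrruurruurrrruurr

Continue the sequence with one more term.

Each term (from the third on) is the two preceding terms concatenated in order: term 3 = uu·rr = uurr.
The next term joins rruurruurrrruurr and uurrrruurrrruurruurrrruurr.

rruurruurrrruurruurrrruurrrruurruurrrruurr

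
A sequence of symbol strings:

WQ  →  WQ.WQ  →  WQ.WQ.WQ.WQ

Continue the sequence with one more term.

s(k+1) = s(k)·.·s(k) — each term doubles the last with '.' between the halves.
One more doubling of WQ.WQ.WQ.WQ gives the answer.

WQ.WQ.WQ.WQ.WQ.WQ.WQ.WQ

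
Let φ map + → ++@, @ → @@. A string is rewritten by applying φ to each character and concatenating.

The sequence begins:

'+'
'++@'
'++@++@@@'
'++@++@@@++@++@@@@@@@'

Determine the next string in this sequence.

++@++@@@++@++@@@@@@@++@++@@@++@++@@@@@@@@@@@@@@@

φ(++@++@@@++@++@@@@@@@) expands symbol-by-symbol to ++@ ++@ @@ ++@ ++@ @@ @@ @@ ++@ ++@ @@ ++@ ++@ @@ @@ @@ @@ @@ @@ @@; joining the 20 pieces gives the next term.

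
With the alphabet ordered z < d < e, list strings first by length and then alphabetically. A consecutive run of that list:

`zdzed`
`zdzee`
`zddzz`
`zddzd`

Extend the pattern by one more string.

zddze

Find the rightmost character of zddzd below e, bump it to the next letter, and reset everything to its right to z.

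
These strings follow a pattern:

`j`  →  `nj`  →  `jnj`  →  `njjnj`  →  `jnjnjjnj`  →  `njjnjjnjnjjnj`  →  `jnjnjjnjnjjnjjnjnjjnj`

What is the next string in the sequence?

This is a Fibonacci-style word recurrence s(k) = s(k−2)·s(k−1): e.g. j·nj = jnj.
Continuing: njjnjjnjnjjnj · jnjnjjnjnjjnjjnjnjjnj gives term 8.

njjnjjnjnjjnjjnjnjjnjnjjnjjnjnjjnj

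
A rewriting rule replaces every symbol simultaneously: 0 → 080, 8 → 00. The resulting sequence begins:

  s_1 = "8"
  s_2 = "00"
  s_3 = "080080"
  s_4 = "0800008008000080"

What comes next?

Rewriting the 16 symbols of 0800008008000080 one by one yields 080 00 080 080 080 080 00 080 080 00 080 080 080 080 00 080; concatenated:

08000080080080080000800800008008008008000080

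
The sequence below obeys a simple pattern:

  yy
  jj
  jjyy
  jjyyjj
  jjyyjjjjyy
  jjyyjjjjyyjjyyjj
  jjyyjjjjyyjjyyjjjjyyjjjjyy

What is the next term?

From term 3 onward, concatenate the last term with the second-to-last: jj·yy = jjyy, jjyy·jj = jjyyjj, …
The next term joins jjyyjjjjyyjjyyjjjjyyjjjjyy and jjyyjjjjyyjjyyjj.

jjyyjjjjyyjjyyjjjjyyjjjjyyjjyyjjjjyyjjyyjj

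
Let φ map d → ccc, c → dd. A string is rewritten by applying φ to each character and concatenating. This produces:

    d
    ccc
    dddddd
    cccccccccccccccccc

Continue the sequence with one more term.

Replace each of the 18 characters of cccccccccccccccccc in place — dd dd dd dd dd dd dd dd dd dd dd dd dd dd dd dd dd dd — and concatenate.

dddddddddddddddddddddddddddddddddddd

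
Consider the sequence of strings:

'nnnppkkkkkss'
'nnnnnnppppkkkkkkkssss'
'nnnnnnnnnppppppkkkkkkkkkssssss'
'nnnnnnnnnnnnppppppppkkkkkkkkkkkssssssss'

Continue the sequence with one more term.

Each string has the form n^{3n} p^{2n} k^{2n+3} s^{2n} (n = 1, 2, …).
Setting n = 5 gives 15, 10, 13, 10 characters in each block.

nnnnnnnnnnnnnnnppppppppppkkkkkkkkkkkkkssssssssss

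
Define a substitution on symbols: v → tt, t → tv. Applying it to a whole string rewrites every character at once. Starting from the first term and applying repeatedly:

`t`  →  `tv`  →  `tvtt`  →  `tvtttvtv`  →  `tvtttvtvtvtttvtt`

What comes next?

Rewriting the 16 symbols of tvtttvtvtvtttvtt one by one yields tv tt tv tv tv tt tv tt tv tt tv tv tv tt tv tv; concatenated:

tvtttvtvtvtttvtttvtttvtvtvtttvtv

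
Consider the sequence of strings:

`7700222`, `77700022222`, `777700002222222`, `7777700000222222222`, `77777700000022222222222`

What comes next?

777777700000002222222222222

Reading off run lengths: 7 runs 2, 3, 4, 5, 6; 0 runs 2, 3, 4, 5, 6; 2 runs 3, 5, 7, 9, 11 — each is linear in n, where the shown terms are n = 2, 3, 4, 5, 6.
Setting n = 7 gives 7, 7, 13 characters in each block.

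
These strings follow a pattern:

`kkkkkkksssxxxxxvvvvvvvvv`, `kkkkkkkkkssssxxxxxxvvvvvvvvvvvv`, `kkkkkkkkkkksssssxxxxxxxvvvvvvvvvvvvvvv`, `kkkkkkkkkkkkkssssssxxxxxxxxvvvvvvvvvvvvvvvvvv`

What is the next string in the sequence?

kkkkkkkkkkkkkkksssssssxxxxxxxxxvvvvvvvvvvvvvvvvvvvvv

Term n consists of 2n+1 k's, followed by n s's, followed by n+2 x's, followed by 3n v's, where the shown terms are n = 3, 4, 5, 6.
Setting n = 7 gives 15, 7, 9, 21 characters in each block.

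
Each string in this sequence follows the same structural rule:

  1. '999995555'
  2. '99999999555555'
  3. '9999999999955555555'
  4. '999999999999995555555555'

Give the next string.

Each string has the form 9^{3n+2} 5^{2n+2} (n = 1, 2, …).
For the next term, n = 5, so the run lengths are 17, 12.

99999999999999999555555555555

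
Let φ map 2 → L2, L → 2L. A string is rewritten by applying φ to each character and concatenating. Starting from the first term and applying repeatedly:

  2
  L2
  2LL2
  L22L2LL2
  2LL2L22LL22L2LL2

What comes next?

Rewriting the 16 symbols of 2LL2L22LL22L2LL2 one by one yields L2 2L 2L L2 2L L2 L2 2L 2L L2 L2 2L L2 2L 2L L2; concatenated:

L22L2LL22LL2L22L2LL2L22LL22L2LL2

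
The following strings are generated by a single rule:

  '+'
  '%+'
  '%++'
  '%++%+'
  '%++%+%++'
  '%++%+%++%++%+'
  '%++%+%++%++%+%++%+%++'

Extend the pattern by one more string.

From term 3 onward, concatenate the last term with the second-to-last: %+·+ = %++, %++·%+ = %++%+, …
So term 8 is %++%+%++%++%+%++%+%++·%++%+%++%++%+.

%++%+%++%++%+%++%+%++%++%+%++%++%+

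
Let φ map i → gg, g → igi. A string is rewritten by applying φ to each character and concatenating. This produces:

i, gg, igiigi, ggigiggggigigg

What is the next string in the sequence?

Rewriting the 14 symbols of ggigiggggigigg one by one yields igi igi gg igi gg igi igi igi igi gg igi gg igi igi; concatenated:

igiigiggigiggigiigiigiigiggigiggigiigi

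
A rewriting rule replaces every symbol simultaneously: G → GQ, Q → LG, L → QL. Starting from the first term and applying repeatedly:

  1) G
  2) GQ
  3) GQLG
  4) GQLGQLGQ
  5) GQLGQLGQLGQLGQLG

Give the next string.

GQLGQLGQLGQLGQLGQLGQLGQLGQLGQLGQ

Replace each of the 16 characters of GQLGQLGQLGQLGQLG in place — GQ LG QL GQ LG QL GQ LG QL GQ LG QL GQ LG QL GQ — and concatenate.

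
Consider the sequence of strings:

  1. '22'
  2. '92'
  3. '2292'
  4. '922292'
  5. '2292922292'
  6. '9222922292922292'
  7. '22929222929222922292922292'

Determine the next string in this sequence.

922292229292229222929222929222922292922292

From term 3 onward, concatenate the second-to-last term with the last: 22·92 = 2292, 92·2292 = 922292, …
The next term joins 9222922292922292 and 22929222929222922292922292.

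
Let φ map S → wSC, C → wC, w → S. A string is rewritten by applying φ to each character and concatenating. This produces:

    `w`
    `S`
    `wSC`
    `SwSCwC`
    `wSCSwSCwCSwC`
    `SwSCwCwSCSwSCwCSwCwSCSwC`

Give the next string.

wSCSwSCwCSwCSwSCwCwSCSwSCwCSwCwSCSwCSwSCwCwSCSwC

Replace each of the 24 characters of SwSCwCwSCSwSCwCSwCwSCSwC in place — wSC S wSC wC S wC S wSC wC wSC S wSC wC S wC wSC S wC S wSC wC wSC S wC — and concatenate.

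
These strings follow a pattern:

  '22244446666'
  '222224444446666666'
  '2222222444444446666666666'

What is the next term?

Term n consists of 2n-1 2's, followed by 2n 4's, followed by 3n-2 6's, where the shown terms are n = 2, 3, 4.
At n = 5 the blocks have lengths 9, 10, 13.

22222222244444444446666666666666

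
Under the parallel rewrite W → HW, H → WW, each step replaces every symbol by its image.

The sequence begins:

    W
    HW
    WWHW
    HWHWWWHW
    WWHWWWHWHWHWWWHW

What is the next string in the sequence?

HWHWWWHWHWHWWWHWWWHWWWHWHWHWWWHW

Applying the rule to each of the 16 symbols of WWHWWWHWHWHWWWHW gives the pieces HW HW WW HW HW HW WW HW WW HW WW HW HW HW WW HW, which concatenate to the answer.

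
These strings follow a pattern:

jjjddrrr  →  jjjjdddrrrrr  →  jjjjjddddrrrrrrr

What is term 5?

jjjjjjjddddddrrrrrrrrrrr

Term n consists of n+2 j's, followed by n+1 d's, followed by 2n+1 r's (n = 1, 2, …).
Setting n = 5 gives 7, 6, 11 characters in each block.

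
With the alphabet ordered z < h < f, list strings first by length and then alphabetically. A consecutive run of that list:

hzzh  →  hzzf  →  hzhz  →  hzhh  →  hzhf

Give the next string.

hzfz

Find the rightmost character of hzhf below f, bump it to the next letter, and reset everything to its right to z.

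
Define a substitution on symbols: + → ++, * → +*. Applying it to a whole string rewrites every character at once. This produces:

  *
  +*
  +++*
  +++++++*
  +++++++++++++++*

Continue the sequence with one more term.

Rewriting the 16 symbols of +++++++++++++++* one by one yields ++ ++ ++ ++ ++ ++ ++ ++ ++ ++ ++ ++ ++ ++ ++ +*; concatenated:

+++++++++++++++++++++++++++++++*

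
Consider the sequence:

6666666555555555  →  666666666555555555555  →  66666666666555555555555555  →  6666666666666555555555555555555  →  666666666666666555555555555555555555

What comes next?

The n-th term is 2n+1 6's then 3n 5's, where the shown terms are n = 3, 4, 5, 6, 7.
Setting n = 8 gives 17, 24 characters in each block.

66666666666666666555555555555555555555555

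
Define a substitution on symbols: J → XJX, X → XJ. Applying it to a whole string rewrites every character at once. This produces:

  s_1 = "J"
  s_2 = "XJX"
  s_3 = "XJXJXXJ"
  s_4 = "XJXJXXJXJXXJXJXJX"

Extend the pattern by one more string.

Replace each of the 17 characters of XJXJXXJXJXXJXJXJX in place — XJ XJX XJ XJX XJ XJ XJX XJ XJX XJ XJ XJX XJ XJX XJ XJX XJ — and concatenate.

XJXJXXJXJXXJXJXJXXJXJXXJXJXJXXJXJXXJXJXXJ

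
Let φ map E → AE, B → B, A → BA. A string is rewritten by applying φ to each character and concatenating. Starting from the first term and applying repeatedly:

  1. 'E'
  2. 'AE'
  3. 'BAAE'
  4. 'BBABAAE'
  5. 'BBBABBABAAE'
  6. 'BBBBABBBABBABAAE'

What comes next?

BBBBBABBBBABBBABBABAAE

φ(BBBBABBBABBABAAE) expands symbol-by-symbol to B B B B BA B B B BA B B BA B BA BA AE; joining the 16 pieces gives the next term.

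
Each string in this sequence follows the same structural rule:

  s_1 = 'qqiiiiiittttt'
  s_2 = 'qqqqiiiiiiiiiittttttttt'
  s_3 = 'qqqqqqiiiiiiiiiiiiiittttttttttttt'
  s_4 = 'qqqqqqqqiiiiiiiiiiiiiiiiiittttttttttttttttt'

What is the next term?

qqqqqqqqqqiiiiiiiiiiiiiiiiiiiiiittttttttttttttttttttt

Reading off run lengths: q runs 2, 4, 6, 8; i runs 6, 10, 14, 18; t runs 5, 9, 13, 17 — each is linear in n (n = 1, 2, …).
At n = 5 the blocks have lengths 10, 22, 21.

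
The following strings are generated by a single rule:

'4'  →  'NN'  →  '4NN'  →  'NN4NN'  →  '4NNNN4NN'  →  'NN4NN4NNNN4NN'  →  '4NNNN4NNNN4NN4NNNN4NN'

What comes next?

From term 3 onward, concatenate the second-to-last term with the last: 4·NN = 4NN, NN·4NN = NN4NN, …
The next term joins NN4NN4NNNN4NN and 4NNNN4NNNN4NN4NNNN4NN.

NN4NN4NNNN4NN4NNNN4NNNN4NN4NNNN4NN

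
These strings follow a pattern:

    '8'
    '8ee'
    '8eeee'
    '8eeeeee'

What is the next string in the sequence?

Each term is the previous one with ee appended.
Applying this once more to 8eeeeee:

8eeeeeeee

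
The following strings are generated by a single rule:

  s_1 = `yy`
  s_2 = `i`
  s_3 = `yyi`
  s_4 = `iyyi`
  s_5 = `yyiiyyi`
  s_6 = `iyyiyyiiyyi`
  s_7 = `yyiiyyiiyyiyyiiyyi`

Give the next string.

Each term (from the third on) is the two preceding terms concatenated in order: term 3 = yy·i = yyi.
The next term joins iyyiyyiiyyi and yyiiyyiiyyiyyiiyyi.

iyyiyyiiyyiyyiiyyiiyyiyyiiyyi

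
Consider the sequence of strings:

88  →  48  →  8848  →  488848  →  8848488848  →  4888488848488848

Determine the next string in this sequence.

From term 3 onward, concatenate the second-to-last term with the last: 88·48 = 8848, 48·8848 = 488848, …
The next term joins 8848488848 and 4888488848488848.

88484888484888488848488848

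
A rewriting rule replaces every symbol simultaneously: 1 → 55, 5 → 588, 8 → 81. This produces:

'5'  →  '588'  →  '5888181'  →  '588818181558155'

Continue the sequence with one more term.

Rewriting the 15 symbols of 588818181558155 one by one yields 588 81 81 81 55 81 55 81 55 588 588 81 55 588 588; concatenated:

58881818155815581555885888155588588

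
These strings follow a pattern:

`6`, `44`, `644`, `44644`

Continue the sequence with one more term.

Each term (from the third on) is the two preceding terms concatenated in order: term 3 = 6·44 = 644.
The next term joins 644 and 44644.

64444644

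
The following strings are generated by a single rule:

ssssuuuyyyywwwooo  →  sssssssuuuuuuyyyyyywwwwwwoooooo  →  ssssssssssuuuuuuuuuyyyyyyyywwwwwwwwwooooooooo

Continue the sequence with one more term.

sssssssssssssuuuuuuuuuuuuyyyyyyyyyywwwwwwwwwwwwoooooooooooo

The n-th term is 3n+1 s's then 3n u's then 2n+2 y's then 3n w's then 3n o's (n = 1, 2, …).
At n = 4 the blocks have lengths 13, 12, 10, 12, 12.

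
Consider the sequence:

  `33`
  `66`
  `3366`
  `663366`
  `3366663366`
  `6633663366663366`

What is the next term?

This is a Fibonacci-style word recurrence s(k) = s(k−2)·s(k−1): e.g. 33·66 = 3366.
So term 7 is 3366663366·6633663366663366.

33666633666633663366663366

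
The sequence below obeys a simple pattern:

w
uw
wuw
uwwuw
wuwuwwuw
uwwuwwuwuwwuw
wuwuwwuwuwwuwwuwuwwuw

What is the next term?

uwwuwwuwuwwuwwuwuwwuwuwwuwwuwuwwuw

Each term (from the third on) is the two preceding terms concatenated in order: term 3 = w·uw = wuw.
The next term joins uwwuwwuwuwwuw and wuwuwwuwuwwuwwuwuwwuw.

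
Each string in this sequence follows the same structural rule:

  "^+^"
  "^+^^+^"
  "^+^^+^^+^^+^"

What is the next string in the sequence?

^+^^+^^+^^+^^+^^+^^+^^+^

s(k+1) = s(k)·s(k) — each term doubles the last.
So the next term is two copies of ^+^^+^^+^^+^.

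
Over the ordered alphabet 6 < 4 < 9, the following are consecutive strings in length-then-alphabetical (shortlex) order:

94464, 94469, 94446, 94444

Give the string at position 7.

Stepping forward 3 times from 94444: 94444 → 94449 → 94496, then the target.

94494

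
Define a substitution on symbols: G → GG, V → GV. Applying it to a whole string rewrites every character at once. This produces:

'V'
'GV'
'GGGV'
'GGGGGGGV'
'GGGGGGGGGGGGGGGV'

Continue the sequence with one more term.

Replace each of the 16 characters of GGGGGGGGGGGGGGGV in place — GG GG GG GG GG GG GG GG GG GG GG GG GG GG GG GV — and concatenate.

GGGGGGGGGGGGGGGGGGGGGGGGGGGGGGGV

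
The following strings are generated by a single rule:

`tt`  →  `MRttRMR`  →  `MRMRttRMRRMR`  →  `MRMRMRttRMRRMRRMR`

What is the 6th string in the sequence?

MRMRMRMRMRttRMRRMRRMRRMRRMR

s(k+1) = MR·s(k)·RMR, so each term gains MR as a prefix and RMR as a suffix.
From MRMRMRttRMRRMRRMR, 2 further steps: MRMRMRttRMRRMRRMR → MRMRMRMRttRMRRMRRMRRMR → (answer).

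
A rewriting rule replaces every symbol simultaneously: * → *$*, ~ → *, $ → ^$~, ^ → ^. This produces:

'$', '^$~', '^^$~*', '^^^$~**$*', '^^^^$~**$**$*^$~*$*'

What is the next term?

^^^^^$~**$**$*^$~*$**$*^$~*$*^^$~**$*^$~*$*

φ(^^^^$~**$**$*^$~*$*) expands symbol-by-symbol to ^ ^ ^ ^ ^$~ * *$* *$* ^$~ *$* *$* ^$~ *$* ^ ^$~ * *$* ^$~ *$*; joining the 19 pieces gives the next term.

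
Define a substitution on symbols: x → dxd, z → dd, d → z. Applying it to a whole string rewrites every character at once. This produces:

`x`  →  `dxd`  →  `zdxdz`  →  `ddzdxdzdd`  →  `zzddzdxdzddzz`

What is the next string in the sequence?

ddddzzddzdxdzddzzdddd

φ(zzddzdxdzddzz) expands symbol-by-symbol to dd dd z z dd z dxd z dd z z dd dd; joining the 13 pieces gives the next term.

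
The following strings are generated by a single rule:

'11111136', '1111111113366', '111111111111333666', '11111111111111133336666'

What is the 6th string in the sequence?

Term n consists of 3n+3 1's, followed by n 3's, followed by n 6's (n = 1, 2, …).
Setting n = 6 gives 21, 6, 6 characters in each block.

111111111111111111111333333666666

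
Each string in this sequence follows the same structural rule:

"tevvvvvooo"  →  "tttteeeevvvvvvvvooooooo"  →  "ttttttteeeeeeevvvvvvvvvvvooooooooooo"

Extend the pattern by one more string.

Each string has the form t^{3n-2} e^{3n-2} v^{3n+2} o^{4n-1} (n = 1, 2, …).
At n = 4 the blocks have lengths 10, 10, 14, 15.

tttttttttteeeeeeeeeevvvvvvvvvvvvvvooooooooooooooo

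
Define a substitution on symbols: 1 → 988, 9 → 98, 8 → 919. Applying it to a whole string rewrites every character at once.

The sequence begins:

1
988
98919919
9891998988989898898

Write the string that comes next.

Rewriting the 19 symbols of 9891998988989898898 one by one yields 98 919 98 988 98 98 919 98 919 919 98 919 98 919 98 919 919 98 919; concatenated:

989199898898989199891991998919989199891991998919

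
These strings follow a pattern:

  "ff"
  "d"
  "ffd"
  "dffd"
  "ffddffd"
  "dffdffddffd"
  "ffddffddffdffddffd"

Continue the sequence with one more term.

dffdffddffdffddffddffdffddffd

From term 3 onward, concatenate the second-to-last term with the last: ff·d = ffd, d·ffd = dffd, …
The next term joins dffdffddffd and ffddffddffdffddffd.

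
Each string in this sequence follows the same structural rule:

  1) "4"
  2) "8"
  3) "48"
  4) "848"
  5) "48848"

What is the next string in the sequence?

Each term (from the third on) is the two preceding terms concatenated in order: term 3 = 4·8 = 48.
Continuing: 848 · 48848 gives term 6.

84848848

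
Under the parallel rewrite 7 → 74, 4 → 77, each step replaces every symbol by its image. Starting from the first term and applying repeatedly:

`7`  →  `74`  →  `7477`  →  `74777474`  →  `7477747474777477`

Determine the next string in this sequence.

φ(7477747474777477) expands symbol-by-symbol to 74 77 74 74 74 77 74 77 74 77 74 74 74 77 74 74; joining the 16 pieces gives the next term.

74777474747774777477747474777474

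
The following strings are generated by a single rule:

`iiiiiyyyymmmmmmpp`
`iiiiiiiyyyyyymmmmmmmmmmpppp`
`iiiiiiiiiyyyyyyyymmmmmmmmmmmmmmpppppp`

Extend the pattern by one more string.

Each string has the form i^{2n+3} y^{2n+2} m^{4n+2} p^{2n} (n = 1, 2, …).
At n = 4 the blocks have lengths 11, 10, 18, 8.

iiiiiiiiiiiyyyyyyyyyymmmmmmmmmmmmmmmmmmpppppppp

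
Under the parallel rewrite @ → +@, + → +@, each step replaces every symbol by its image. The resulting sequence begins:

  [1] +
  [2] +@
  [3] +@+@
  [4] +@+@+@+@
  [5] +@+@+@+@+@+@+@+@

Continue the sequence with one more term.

Applying the rule to each of the 16 symbols of +@+@+@+@+@+@+@+@ gives the pieces +@ +@ +@ +@ +@ +@ +@ +@ +@ +@ +@ +@ +@ +@ +@ +@, which concatenate to the answer.

+@+@+@+@+@+@+@+@+@+@+@+@+@+@+@+@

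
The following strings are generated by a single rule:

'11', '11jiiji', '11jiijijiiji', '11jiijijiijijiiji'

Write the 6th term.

11jiijijiijijiijijiijijiiji

The strings grow by a fixed suffix jiiji each time.
From 11jiijijiijijiiji, 2 further steps: 11jiijijiijijiiji → 11jiijijiijijiijijiiji → (answer).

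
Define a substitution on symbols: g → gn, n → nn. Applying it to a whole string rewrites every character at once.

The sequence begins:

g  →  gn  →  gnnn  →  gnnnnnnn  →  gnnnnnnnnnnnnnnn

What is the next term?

gnnnnnnnnnnnnnnnnnnnnnnnnnnnnnnn

Replace each of the 16 characters of gnnnnnnnnnnnnnnn in place — gn nn nn nn nn nn nn nn nn nn nn nn nn nn nn nn — and concatenate.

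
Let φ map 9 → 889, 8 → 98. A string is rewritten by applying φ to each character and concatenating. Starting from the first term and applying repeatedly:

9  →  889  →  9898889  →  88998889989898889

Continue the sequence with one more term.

98988898899898988898899888998889989898889

Applying the rule to each of the 17 symbols of 88998889989898889 gives the pieces 98 98 889 889 98 98 98 889 889 98 889 98 889 98 98 98 889, which concatenate to the answer.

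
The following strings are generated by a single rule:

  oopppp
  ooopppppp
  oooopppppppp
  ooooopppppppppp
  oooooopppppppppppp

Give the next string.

Each string has the form o^{n} p^{2n}, where the shown terms are n = 2, 3, 4, 5, 6.
For the next term, n = 7, so the run lengths are 7, 14.

ooooooopppppppppppppp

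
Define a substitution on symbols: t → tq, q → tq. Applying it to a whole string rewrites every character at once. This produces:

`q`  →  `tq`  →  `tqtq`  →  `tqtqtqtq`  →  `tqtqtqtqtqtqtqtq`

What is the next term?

Rewriting the 16 symbols of tqtqtqtqtqtqtqtq one by one yields tq tq tq tq tq tq tq tq tq tq tq tq tq tq tq tq; concatenated:

tqtqtqtqtqtqtqtqtqtqtqtqtqtqtqtq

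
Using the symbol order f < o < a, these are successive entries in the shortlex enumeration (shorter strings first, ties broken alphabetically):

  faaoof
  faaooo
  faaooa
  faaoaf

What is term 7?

Continuing the enumeration 3 steps past faaoaf: faaoaf → faaoao → faaoaa → (answer).

faaaff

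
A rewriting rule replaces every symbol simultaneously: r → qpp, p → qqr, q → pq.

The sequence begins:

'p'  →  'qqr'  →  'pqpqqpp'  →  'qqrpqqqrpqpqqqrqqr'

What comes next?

Rewriting the 18 symbols of qqrpqqqrpqpqqqrqqr one by one yields pq pq qpp qqr pq pq pq qpp qqr pq qqr pq pq pq qpp pq pq qpp; concatenated:

pqpqqppqqrpqpqpqqppqqrpqqqrpqpqpqqpppqpqqpp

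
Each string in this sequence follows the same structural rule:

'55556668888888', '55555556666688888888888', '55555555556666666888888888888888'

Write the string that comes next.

55555555555556666666668888888888888888888

Each string has the form 5^{3n-2} 6^{2n-1} 8^{4n-1}, where the shown terms are n = 2, 3, 4.
Setting n = 5 gives 13, 9, 19 characters in each block.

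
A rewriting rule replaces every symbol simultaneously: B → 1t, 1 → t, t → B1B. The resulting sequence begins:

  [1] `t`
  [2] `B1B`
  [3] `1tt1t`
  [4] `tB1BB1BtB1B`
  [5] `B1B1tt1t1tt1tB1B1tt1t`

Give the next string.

1tt1ttB1BB1BtB1BtB1BB1BtB1B1tt1ttB1BB1BtB1B

φ(B1B1tt1t1tt1tB1B1tt1t) expands symbol-by-symbol to 1t t 1t t B1B B1B t B1B t B1B B1B t B1B 1t t 1t t B1B B1B t B1B; joining the 21 pieces gives the next term.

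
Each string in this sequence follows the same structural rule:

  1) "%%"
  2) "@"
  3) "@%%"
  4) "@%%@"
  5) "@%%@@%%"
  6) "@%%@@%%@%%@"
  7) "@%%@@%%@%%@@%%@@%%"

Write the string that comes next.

@%%@@%%@%%@@%%@@%%@%%@@%%@%%@

This is a Fibonacci-style word recurrence s(k) = s(k−1)·s(k−2): e.g. @·%% = @%%.
Continuing: @%%@@%%@%%@@%%@@%% · @%%@@%%@%%@ gives term 8.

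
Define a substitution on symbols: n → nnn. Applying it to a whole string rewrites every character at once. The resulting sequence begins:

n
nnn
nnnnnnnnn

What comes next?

nnnnnnnnnnnnnnnnnnnnnnnnnnn

Apply φ to nnnnnnnnn symbol by symbol: n→nnn, n→nnn, n→nnn, n→nnn, n→nnn, n→nnn, n→nnn, n→nnn, n→nnn; joined: nnn nnn nnn nnn nnn nnn nnn nnn nnn.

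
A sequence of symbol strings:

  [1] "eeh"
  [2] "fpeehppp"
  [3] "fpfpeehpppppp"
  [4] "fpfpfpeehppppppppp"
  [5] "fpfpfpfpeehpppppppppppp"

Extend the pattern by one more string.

fpfpfpfpfpeehppppppppppppppp

Every step adds fp to the front and ppp to the end of the previous string.
One more step from fpfpfpfpeehpppppppppppp gives the answer.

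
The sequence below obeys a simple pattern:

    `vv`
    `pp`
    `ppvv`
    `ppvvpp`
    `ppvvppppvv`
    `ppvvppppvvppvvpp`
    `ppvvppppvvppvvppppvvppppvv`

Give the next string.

This is a Fibonacci-style word recurrence s(k) = s(k−1)·s(k−2): e.g. pp·vv = ppvv.
So term 8 is ppvvppppvvppvvppppvvppppvv·ppvvppppvvppvvpp.

ppvvppppvvppvvppppvvppppvvppvvppppvvppvvpp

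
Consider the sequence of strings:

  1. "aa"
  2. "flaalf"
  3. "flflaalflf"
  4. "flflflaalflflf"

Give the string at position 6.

flflflflflaalflflflflf

Each term wraps the previous one in fl on the left and lf on the right.
From flflflaalflflf, 2 further steps: flflflaalflflf → flflflflaalflflflf → (answer).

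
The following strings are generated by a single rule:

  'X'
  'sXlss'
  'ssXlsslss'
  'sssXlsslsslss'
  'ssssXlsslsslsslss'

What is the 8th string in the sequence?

Each term wraps the previous one in s on the left and lss on the right.
From ssssXlsslsslsslss, 3 further steps: ssssXlsslsslsslss → sssssXlsslsslsslsslss → ssssssXlsslsslsslsslsslss → (answer).

sssssssXlsslsslsslsslsslsslss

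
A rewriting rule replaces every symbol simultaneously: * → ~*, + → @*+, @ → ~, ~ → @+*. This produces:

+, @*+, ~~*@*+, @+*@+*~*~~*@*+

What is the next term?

Applying the rule to each of the 14 symbols of @+*@+*~*~~*@*+ gives the pieces ~ @*+ ~* ~ @*+ ~* @+* ~* @+* @+* ~* ~ ~* @*+, which concatenate to the answer.

~@*+~*~@*+~*@+*~*@+*@+*~*~~*@*+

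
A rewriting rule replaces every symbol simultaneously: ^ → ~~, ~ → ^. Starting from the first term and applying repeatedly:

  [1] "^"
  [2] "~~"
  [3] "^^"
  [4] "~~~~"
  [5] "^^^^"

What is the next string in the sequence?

Apply φ to ^^^^ symbol by symbol: ^→~~, ^→~~, ^→~~, ^→~~; joined: ~~ ~~ ~~ ~~.

~~~~~~~~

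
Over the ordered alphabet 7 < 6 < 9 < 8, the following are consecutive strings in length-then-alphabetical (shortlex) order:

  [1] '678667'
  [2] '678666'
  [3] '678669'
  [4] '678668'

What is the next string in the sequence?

678697

Treat 678668 as a base-4 numeral over the given alphabet and add one, carrying through any trailing 8's.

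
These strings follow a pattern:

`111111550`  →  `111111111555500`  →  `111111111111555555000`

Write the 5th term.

Reading off run lengths: 1 runs 6, 9, 12; 5 runs 2, 4, 6; 0 runs 1, 2, 3 — each is linear in n (n = 1, 2, …).
At n = 5 the blocks have lengths 18, 10, 5.

111111111111111111555555555500000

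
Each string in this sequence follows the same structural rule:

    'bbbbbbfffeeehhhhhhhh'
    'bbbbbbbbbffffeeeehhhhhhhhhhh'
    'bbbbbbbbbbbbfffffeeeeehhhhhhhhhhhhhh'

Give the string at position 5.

bbbbbbbbbbbbbbbbbbfffffffeeeeeeehhhhhhhhhhhhhhhhhhhh

The n-th term is 3n b's then n+1 f's then n+1 e's then 3n+2 h's, where the shown terms are n = 2, 3, 4.
At n = 6 the blocks have lengths 18, 7, 7, 20.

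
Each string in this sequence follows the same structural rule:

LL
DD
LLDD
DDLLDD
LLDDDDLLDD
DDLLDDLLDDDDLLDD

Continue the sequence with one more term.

From term 3 onward, concatenate the second-to-last term with the last: LL·DD = LLDD, DD·LLDD = DDLLDD, …
So term 7 is LLDDDDLLDD·DDLLDDLLDDDDLLDD.

LLDDDDLLDDDDLLDDLLDDDDLLDD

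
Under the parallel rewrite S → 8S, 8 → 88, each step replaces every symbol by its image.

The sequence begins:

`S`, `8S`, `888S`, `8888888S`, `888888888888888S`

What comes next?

8888888888888888888888888888888S

φ(888888888888888S) expands symbol-by-symbol to 88 88 88 88 88 88 88 88 88 88 88 88 88 88 88 8S; joining the 16 pieces gives the next term.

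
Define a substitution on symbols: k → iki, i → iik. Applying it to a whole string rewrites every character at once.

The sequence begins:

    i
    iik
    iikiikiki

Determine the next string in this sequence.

Apply φ to iikiikiki symbol by symbol: i→iik, i→iik, k→iki, i→iik, i→iik, k→iki, i→iik, k→iki, i→iik; joined: iik iik iki iik iik iki iik iki iik.

iikiikikiiikiikikiiikikiiik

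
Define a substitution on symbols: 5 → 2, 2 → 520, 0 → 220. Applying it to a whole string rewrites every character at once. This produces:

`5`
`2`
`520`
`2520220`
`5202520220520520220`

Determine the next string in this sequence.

2520220520252022052052022025202202520220520520220

Applying the rule to each of the 19 symbols of 5202520220520520220 gives the pieces 2 520 220 520 2 520 220 520 520 220 2 520 220 2 520 220 520 520 220, which concatenate to the answer.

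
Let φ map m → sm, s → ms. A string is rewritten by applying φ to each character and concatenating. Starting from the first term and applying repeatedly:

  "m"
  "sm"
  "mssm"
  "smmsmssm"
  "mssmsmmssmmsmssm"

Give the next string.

smmsmssmmssmsmmsmssmsmmssmmsmssm

Applying the rule to each of the 16 symbols of mssmsmmssmmsmssm gives the pieces sm ms ms sm ms sm sm ms ms sm sm ms sm ms ms sm, which concatenate to the answer.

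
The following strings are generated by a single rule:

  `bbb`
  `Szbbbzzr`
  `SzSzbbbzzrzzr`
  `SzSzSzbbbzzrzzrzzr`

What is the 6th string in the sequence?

SzSzSzSzSzbbbzzrzzrzzrzzrzzr

Each term wraps the previous one in Sz on the left and zzr on the right.
From SzSzSzbbbzzrzzrzzr, 2 further steps: SzSzSzbbbzzrzzrzzr → SzSzSzSzbbbzzrzzrzzrzzr → (answer).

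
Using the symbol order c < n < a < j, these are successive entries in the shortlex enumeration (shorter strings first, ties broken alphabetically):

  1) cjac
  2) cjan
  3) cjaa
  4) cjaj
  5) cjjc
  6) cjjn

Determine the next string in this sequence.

cjja

The successor of cjjn increments the rightmost position that isn't already j and resets every position after it to c.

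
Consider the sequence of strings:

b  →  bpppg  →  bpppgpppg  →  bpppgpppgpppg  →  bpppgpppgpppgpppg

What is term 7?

The strings grow by a fixed suffix pppg each time.
From bpppgpppgpppgpppg, 2 further steps: bpppgpppgpppgpppg → bpppgpppgpppgpppgpppg → (answer).

bpppgpppgpppgpppgpppgpppg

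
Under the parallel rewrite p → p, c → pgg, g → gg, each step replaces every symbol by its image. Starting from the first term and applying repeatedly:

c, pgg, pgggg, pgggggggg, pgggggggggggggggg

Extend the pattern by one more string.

Applying the rule to each of the 17 symbols of pgggggggggggggggg gives the pieces p gg gg gg gg gg gg gg gg gg gg gg gg gg gg gg gg, which concatenate to the answer.

pgggggggggggggggggggggggggggggggg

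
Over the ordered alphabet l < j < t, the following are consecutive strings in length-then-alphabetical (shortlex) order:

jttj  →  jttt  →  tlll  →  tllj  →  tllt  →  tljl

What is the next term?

tljj

Treat tljl as a base-3 numeral over the given alphabet and add one, carrying through any trailing t's.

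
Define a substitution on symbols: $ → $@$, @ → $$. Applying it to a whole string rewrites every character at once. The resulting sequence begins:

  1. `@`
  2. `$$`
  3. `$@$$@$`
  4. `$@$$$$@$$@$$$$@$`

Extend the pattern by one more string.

φ($@$$$$@$$@$$$$@$) expands symbol-by-symbol to $@$ $$ $@$ $@$ $@$ $@$ $$ $@$ $@$ $$ $@$ $@$ $@$ $@$ $$ $@$; joining the 16 pieces gives the next term.

$@$$$$@$$@$$@$$@$$$$@$$@$$$$@$$@$$@$$@$$$$@$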